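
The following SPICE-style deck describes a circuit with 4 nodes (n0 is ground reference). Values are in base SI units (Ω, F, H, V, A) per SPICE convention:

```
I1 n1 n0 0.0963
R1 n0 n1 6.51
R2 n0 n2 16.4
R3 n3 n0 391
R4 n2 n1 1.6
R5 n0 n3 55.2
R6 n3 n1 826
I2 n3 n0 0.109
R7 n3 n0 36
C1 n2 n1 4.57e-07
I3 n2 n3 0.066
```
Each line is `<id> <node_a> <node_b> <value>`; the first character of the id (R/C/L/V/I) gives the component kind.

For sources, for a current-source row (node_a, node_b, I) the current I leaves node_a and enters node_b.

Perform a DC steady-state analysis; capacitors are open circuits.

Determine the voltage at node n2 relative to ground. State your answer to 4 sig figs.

-0.7783 V

Element admittances at DC:
  I1: injects 0.0963 A into n0 (from n1)
  Y(R1) = 0.1536 S between n0,n1
  Y(R2) = 0.06098 S between n0,n2
  Y(R3) = 0.002558 S between n3,n0
  Y(R4) = 0.6250 S between n2,n1
  Y(R5) = 0.01812 S between n0,n3
  Y(R6) = 0.001211 S between n3,n1
  I2: injects 0.109 A into n0 (from n3)
  Y(R7) = 0.02778 S between n3,n0
  Y(C1) = 0.000 S between n2,n1
  I3: injects 0.066 A into n3 (from n2)
Assemble and solve the 3×3 MNA system:
  V(n1)=-0.7487  V(n2)=-0.7783  V(n3)=-0.8841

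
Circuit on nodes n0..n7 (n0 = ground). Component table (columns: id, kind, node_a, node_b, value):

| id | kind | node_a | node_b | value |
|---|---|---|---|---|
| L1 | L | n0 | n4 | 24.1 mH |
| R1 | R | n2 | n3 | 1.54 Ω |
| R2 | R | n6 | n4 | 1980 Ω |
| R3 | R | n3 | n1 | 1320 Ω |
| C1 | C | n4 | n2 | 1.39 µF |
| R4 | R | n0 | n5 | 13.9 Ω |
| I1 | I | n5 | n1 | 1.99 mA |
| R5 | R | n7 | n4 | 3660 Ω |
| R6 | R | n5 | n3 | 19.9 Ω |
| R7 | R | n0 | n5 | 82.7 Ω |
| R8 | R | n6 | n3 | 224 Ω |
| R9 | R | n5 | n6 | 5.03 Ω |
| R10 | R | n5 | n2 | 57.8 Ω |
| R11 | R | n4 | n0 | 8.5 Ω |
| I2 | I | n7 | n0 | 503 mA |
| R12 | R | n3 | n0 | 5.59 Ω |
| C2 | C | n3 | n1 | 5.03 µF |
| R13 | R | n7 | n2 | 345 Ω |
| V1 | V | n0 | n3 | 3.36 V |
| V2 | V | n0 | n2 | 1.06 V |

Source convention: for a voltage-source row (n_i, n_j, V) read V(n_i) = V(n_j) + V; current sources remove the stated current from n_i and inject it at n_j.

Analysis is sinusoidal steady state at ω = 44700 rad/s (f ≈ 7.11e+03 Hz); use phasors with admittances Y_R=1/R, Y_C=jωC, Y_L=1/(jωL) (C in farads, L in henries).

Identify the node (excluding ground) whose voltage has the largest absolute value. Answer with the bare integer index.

MNA unknowns: 7 node voltages V₁..V_7 plus 2 source currents (V1, V2)
L1: Y=0.000-0.0009283j on G[0,4]
R1: Y=0.6494+0.000j on G[2,3]
R2: Y=0.0005051+0.000j on G[6,4]
R3: Y=0.0007576+0.000j on G[3,1]
C1: Y=0.000+0.06213j on G[4,2]
R4: Y=0.07194+0.000j on G[0,5]
I1: z[5]−=0.00199, z[1]+=0.00199
R5: Y=0.0002732+0.000j on G[7,4]
R6: Y=0.05025+0.000j on G[5,3]
R7: Y=0.01209+0.000j on G[0,5]
R8: Y=0.004464+0.000j on G[6,3]
R9: Y=0.1988+0.000j on G[5,6]
R10: Y=0.01730+0.000j on G[5,2]
R11: Y=0.1176+0.000j on G[4,0]
I2: z[7]−=0.503, z[0]+=0.503
R12: Y=0.1789+0.000j on G[3,0]
C2: Y=0.000+0.2248j on G[3,1]
R13: Y=0.002899+0.000j on G[7,2]
V1: row V0−V3=3.36, i_V1 at 0,3
V2: row V0−V2=1.06, i_V2 at 0,2
solve → V1=-3.360-0.008851j, V2=-1.060+0.000j, V3=-3.360+0.000j, V4=-0.5220-0.2864j, V5=-1.304-0.0009022j, V6=-1.348-0.001590j, V7=-159.6-0.02467j
aux → i_V1=-2.209+5.243e-05j, i_V2=1.939-0.03334j

7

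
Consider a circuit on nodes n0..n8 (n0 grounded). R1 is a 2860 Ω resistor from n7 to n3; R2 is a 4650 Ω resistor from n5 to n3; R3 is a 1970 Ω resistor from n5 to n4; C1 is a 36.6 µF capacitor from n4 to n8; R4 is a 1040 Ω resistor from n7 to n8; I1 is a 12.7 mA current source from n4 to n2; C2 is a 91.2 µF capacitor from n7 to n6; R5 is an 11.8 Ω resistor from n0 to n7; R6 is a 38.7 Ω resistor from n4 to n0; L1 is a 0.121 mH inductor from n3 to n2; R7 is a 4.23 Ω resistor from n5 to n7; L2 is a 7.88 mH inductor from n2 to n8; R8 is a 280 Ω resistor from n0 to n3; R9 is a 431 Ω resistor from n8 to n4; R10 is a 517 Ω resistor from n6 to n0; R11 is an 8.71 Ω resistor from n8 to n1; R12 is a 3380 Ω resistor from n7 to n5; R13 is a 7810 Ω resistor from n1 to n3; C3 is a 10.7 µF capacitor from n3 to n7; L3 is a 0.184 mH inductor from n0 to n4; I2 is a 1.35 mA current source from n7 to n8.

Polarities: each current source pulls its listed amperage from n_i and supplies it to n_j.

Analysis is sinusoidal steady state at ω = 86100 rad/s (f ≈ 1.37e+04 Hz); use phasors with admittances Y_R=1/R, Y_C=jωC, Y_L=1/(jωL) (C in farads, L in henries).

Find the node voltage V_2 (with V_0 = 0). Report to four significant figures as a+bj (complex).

0.1160+0.1162j V

Element admittances at ω=86100 rad/s:
  Y(R1) = 0.0003497+0.000j S between n7,n3
  Y(R2) = 0.0002151+0.000j S between n5,n3
  Y(R3) = 0.0005076+0.000j S between n5,n4
  Y(C1) = 0.000+3.151j S between n4,n8
  Y(R4) = 0.0009615+0.000j S between n7,n8
  I1: injects 0.0127 A into n2 (from n4)
  Y(C2) = 0.000+7.852j S between n7,n6
  Y(R5) = 0.08475+0.000j S between n0,n7
  Y(R6) = 0.02584+0.000j S between n4,n0
  Y(L1) = 0.000-0.09599j S between n3,n2
  Y(R7) = 0.2364+0.000j S between n5,n7
  Y(L2) = 0.000-0.001474j S between n2,n8
  Y(R8) = 0.003571+0.000j S between n0,n3
  Y(R9) = 0.002320+0.000j S between n8,n4
  Y(R10) = 0.001934+0.000j S between n6,n0
  Y(R11) = 0.1148+0.000j S between n8,n1
  Y(R12) = 0.0002959+0.000j S between n7,n5
  Y(R13) = 0.0001280+0.000j S between n1,n3
  Y(C3) = 0.000+0.9213j S between n3,n7
  Y(L3) = 0.000-0.06312j S between n0,n4
  I2: injects 0.00135 A into n8 (from n7)
Assemble and solve the 8×8 MNA system:
  V(n1)=-0.05881-0.1455j  V(n2)=0.1160+0.1162j  V(n3)=0.1187-0.01208j  V(n4)=-0.05897-0.1451j  V(n5)=0.1180+0.0004745j  V(n6)=0.1183+0.0008272j  V(n7)=0.1183+0.0007980j  V(n8)=-0.05900-0.1457j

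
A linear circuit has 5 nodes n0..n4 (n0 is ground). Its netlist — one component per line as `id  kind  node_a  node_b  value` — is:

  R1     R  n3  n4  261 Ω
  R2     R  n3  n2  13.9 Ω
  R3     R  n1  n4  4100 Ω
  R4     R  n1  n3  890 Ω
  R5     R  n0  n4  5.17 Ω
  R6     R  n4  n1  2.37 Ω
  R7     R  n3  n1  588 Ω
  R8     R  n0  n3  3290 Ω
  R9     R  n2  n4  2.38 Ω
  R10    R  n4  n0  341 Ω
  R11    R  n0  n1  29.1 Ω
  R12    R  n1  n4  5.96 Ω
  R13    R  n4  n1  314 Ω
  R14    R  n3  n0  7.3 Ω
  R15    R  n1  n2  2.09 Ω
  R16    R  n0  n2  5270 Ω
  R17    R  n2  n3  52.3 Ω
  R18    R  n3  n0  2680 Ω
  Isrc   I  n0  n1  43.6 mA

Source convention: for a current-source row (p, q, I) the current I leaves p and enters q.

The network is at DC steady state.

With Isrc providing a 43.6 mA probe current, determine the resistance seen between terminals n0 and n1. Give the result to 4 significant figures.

Apply KCL at each of the 4 non-ground nodes and solve the resulting linear system.
Node n1: branches {R3, R4, R6, R7, R11, R12, R13, R15, Isrc} → V_1 = 0.1840
Node n2: branches {R2, R9, R15, R16, R17} → V_2 = 0.1561
Node n3: branches {R1, R2, R4, R7, R8, R14, R17, R18} → V_3 = 0.06494
Node n4: branches {R1, R3, R5, R6, R9, R10, R12, R13} → V_4 = 0.1442

R_eq = 4.219 Ω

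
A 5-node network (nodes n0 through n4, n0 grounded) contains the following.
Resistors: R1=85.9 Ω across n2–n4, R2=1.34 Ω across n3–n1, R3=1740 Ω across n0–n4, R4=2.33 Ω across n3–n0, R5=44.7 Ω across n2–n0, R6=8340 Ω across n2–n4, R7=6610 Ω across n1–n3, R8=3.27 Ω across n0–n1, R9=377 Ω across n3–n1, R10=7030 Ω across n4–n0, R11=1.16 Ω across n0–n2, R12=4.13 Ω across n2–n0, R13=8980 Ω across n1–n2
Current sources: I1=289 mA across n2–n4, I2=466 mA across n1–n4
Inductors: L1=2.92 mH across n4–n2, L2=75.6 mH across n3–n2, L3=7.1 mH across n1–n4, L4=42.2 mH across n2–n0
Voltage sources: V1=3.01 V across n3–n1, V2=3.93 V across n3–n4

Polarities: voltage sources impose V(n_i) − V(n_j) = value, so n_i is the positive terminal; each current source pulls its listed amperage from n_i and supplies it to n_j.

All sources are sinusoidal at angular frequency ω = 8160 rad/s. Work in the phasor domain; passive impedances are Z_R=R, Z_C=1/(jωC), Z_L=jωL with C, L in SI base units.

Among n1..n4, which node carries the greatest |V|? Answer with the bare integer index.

Element admittances at ω=8160 rad/s:
  Y(R1) = 0.01164+0.000j S between n2,n4
  Y(R2) = 0.7463+0.000j S between n3,n1
  Y(R3) = 0.0005747+0.000j S between n0,n4
  Y(R4) = 0.4292+0.000j S between n3,n0
  Y(R5) = 0.02237+0.000j S between n2,n0
  Y(R6) = 0.0001199+0.000j S between n2,n4
  I1: injects 0.289 A into n4 (from n2)
  I2: injects 0.466 A into n4 (from n1)
  Y(L1) = 0.000-0.04197j S between n4,n2
  Y(R7) = 0.0001513+0.000j S between n1,n3
  Y(L2) = 0.000-0.001621j S between n3,n2
  Y(R8) = 0.3058+0.000j S between n0,n1
  Y(L3) = 0.000-0.01726j S between n1,n4
  Y(R9) = 0.002653+0.000j S between n3,n1
  Y(R10) = 0.0001422+0.000j S between n4,n0
  Y(R11) = 0.8621+0.000j S between n0,n2
  Y(R12) = 0.2421+0.000j S between n2,n0
  Y(L4) = 0.000-0.002904j S between n2,n0
  Y(R13) = 0.0001114+0.000j S between n1,n2
  V1: constraint V(n3)−V(n1) = 3.01
  V2: constraint V(n3)−V(n4) = 3.93
Assemble and solve the 6×6 MNA system:
  V(n1)=-1.321-0.1045j  V(n2)=-0.2839+0.06751j  V(n3)=1.689-0.1045j  V(n4)=-2.241-0.1045j
  i(V1)=-2.193-0.04785j  i(V2)=-0.7868+0.09590j

4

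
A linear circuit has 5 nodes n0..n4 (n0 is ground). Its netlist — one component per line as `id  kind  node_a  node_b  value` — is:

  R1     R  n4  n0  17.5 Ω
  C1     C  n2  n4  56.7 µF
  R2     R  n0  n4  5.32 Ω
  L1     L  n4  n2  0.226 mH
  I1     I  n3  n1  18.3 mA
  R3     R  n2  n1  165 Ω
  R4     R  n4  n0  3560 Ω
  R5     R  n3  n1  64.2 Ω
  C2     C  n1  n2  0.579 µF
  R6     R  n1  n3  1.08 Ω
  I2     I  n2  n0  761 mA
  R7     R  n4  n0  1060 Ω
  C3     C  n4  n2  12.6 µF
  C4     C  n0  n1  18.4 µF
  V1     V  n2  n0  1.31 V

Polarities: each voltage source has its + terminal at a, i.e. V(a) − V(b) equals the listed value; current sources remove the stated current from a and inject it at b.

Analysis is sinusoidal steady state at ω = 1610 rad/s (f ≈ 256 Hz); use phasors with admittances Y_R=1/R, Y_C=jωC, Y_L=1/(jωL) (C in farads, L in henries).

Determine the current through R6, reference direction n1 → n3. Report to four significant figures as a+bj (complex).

Element admittances at ω=1610 rad/s:
  Y(R1) = 0.05714+0.000j S between n4,n0
  Y(C1) = 0.000+0.09129j S between n2,n4
  Y(R2) = 0.1880+0.000j S between n0,n4
  Y(L1) = 0.000-2.748j S between n4,n2
  I1: injects 0.0183 A into n1 (from n3)
  Y(R3) = 0.006061+0.000j S between n2,n1
  Y(R4) = 0.0002809+0.000j S between n4,n0
  Y(R5) = 0.01558+0.000j S between n3,n1
  Y(C2) = 0.000+0.0009322j S between n1,n2
  Y(R6) = 0.9259+0.000j S between n1,n3
  I2: injects 0.761 A into n0 (from n2)
  Y(R7) = 0.0009434+0.000j S between n4,n0
  Y(C3) = 0.000+0.02029j S between n4,n2
  Y(C4) = 0.000+0.02962j S between n0,n1
  V1: constraint V(n2)−V(n0) = 1.31
Assemble and solve the 5×5 MNA system:
  V(n1)=0.08804-0.2424j  V(n2)=1.310+0.000j  V(n3)=0.06860-0.2424j  V(n4)=1.299-0.1213j
  i(V1)=-1.088+0.02728j

0.01800+0.000j A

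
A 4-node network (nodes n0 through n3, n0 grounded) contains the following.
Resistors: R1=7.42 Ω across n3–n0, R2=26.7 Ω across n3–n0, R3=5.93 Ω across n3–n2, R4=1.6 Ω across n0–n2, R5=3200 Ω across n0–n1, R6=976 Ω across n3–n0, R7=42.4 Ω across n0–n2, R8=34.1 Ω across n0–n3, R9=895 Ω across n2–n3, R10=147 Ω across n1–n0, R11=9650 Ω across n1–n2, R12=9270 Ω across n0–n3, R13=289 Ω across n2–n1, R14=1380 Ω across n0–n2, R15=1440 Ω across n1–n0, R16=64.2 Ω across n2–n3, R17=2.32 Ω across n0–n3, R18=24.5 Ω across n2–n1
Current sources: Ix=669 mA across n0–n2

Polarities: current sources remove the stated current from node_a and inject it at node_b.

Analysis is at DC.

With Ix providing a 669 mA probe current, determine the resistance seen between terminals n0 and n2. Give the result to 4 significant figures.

R_eq = 1.251 Ω

Element admittances at DC:
  Y(R1) = 0.1348 S between n3,n0
  Y(R2) = 0.03745 S between n3,n0
  Y(R3) = 0.1686 S between n3,n2
  Y(R4) = 0.6250 S between n0,n2
  Y(R5) = 0.0003125 S between n0,n1
  Y(R6) = 0.001025 S between n3,n0
  Y(R7) = 0.02358 S between n0,n2
  Y(R8) = 0.02933 S between n0,n3
  Y(R9) = 0.001117 S between n2,n3
  Y(R10) = 0.006803 S between n1,n0
  Y(R11) = 0.0001036 S between n1,n2
  Y(R12) = 0.0001079 S between n0,n3
  Y(R13) = 0.003460 S between n2,n1
  Y(R14) = 0.0007246 S between n0,n2
  Y(R15) = 0.0006944 S between n1,n0
  Y(R16) = 0.01558 S between n2,n3
  Y(R17) = 0.4310 S between n0,n3
  Y(R18) = 0.04082 S between n2,n1
  Ix: injects 0.669 A into n2 (from n0)
Assemble and solve the 3×3 MNA system:
  V(n1)=0.7117  V(n2)=0.8369  V(n3)=0.1894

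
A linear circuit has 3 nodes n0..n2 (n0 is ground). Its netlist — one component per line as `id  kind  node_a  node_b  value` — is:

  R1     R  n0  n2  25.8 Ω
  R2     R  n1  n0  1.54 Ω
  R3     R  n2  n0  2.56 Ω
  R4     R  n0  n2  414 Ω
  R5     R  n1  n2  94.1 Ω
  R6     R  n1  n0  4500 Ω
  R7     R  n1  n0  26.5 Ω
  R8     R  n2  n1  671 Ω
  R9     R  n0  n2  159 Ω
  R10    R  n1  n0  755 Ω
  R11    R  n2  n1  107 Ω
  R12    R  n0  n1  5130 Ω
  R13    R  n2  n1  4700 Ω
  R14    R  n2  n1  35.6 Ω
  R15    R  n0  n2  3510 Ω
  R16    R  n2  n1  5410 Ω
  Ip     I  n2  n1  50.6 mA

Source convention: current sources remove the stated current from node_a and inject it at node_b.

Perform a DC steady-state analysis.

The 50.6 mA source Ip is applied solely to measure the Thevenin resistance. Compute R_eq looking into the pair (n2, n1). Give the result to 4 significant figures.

Apply KCL at each of the 2 non-ground nodes and solve the resulting linear system.
Node n1: branches {R2, R5, R6, R7, R8, R10, R11, R12, R13, R14, R16, Ip} → V_1 = 0.06191
Node n2: branches {R1, R3, R4, R5, R8, R9, R11, R13, R14, R15, R16, Ip} → V_2 = -0.09729

R_eq = 3.146 Ω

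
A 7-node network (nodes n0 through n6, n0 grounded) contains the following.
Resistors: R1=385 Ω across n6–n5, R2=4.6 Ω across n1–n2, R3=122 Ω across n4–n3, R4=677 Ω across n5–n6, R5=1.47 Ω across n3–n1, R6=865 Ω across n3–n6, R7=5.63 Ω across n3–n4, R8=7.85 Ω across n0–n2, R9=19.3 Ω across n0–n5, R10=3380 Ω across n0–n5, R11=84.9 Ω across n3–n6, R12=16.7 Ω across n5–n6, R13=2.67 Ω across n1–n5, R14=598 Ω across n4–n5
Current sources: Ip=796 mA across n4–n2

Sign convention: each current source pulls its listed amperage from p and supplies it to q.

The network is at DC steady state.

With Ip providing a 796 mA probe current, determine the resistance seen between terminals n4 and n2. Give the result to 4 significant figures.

R_eq = 10.72 Ω

Apply KCL at each of the 6 non-ground nodes and solve the resulting linear system.
Node n1: branches {R2, R5, R13} → V_1 = -2.310
Node n2: branches {R2, R8, Ip} → V_2 = 0.8524
Node n3: branches {R3, R5, R6, R7, R11} → V_3 = -3.445
Node n4: branches {R3, R7, R14, Ip} → V_4 = -7.678
Node n5: branches {R1, R4, R9, R10, R12, R13, R14} → V_5 = -2.084
Node n6: branches {R1, R4, R6, R11, R12} → V_6 = -2.313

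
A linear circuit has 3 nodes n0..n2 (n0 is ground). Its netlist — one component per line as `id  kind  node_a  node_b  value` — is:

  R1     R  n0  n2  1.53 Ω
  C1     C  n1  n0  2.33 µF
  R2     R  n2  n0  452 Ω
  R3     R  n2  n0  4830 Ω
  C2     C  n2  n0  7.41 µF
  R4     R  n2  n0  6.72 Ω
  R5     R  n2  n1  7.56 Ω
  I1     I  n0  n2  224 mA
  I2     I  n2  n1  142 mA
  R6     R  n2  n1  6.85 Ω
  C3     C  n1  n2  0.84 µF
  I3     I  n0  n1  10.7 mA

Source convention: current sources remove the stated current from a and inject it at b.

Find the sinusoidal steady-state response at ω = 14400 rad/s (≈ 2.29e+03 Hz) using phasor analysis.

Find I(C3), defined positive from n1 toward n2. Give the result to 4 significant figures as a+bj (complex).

0.001434+0.006301j A

Element admittances at ω=14400 rad/s:
  Y(R1) = 0.6536+0.000j S between n0,n2
  Y(C1) = 0.000+0.03355j S between n1,n0
  Y(R2) = 0.002212+0.000j S between n2,n0
  Y(R3) = 0.0002070+0.000j S between n2,n0
  Y(C2) = 0.000+0.1067j S between n2,n0
  Y(R4) = 0.1488+0.000j S between n2,n0
  Y(R5) = 0.1323+0.000j S between n2,n1
  I1: injects 0.224 A into n2 (from n0)
  I2: injects 0.142 A into n1 (from n2)
  Y(R6) = 0.1460+0.000j S between n2,n1
  Y(C3) = 0.000+0.01210j S between n1,n2
  I3: injects 0.0107 A into n1 (from n0)
Assemble and solve the 2×2 MNA system:
  V(n1)=0.7955-0.1881j  V(n2)=0.2746-0.06956j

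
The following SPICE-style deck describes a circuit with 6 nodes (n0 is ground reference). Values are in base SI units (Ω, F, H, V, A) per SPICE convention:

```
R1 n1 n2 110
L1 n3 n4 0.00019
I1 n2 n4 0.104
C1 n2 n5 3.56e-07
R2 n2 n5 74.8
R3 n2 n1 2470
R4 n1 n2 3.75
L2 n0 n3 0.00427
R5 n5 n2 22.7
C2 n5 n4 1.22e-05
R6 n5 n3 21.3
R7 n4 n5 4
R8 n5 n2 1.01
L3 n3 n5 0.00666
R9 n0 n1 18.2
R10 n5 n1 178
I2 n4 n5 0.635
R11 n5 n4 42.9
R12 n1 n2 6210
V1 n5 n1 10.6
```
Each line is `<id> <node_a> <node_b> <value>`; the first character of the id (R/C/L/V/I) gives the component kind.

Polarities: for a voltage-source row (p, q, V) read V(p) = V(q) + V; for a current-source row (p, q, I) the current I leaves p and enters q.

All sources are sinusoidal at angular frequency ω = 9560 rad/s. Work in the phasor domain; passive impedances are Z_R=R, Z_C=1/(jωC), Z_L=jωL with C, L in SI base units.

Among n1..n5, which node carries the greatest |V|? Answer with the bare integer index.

MNA unknowns: 5 node voltages V₁..V_5 plus 1 source current (V1)
R1: Y=0.009091+0.000j on G[1,2]
L1: Y=0.000-0.5505j on G[3,4]
I1: z[2]−=0.104, z[4]+=0.104
C1: Y=0.000+0.003403j on G[2,5]
R2: Y=0.01337+0.000j on G[2,5]
R3: Y=0.0004049+0.000j on G[2,1]
R4: Y=0.2667+0.000j on G[1,2]
L2: Y=0.000-0.02450j on G[0,3]
R5: Y=0.04405+0.000j on G[5,2]
C2: Y=0.000+0.1166j on G[5,4]
R6: Y=0.04695+0.000j on G[5,3]
R7: Y=0.2500+0.000j on G[4,5]
R8: Y=0.9901+0.000j on G[5,2]
L3: Y=0.000-0.01571j on G[3,5]
R9: Y=0.05495+0.000j on G[0,1]
R10: Y=0.005618+0.000j on G[5,1]
I2: z[4]−=0.635, z[5]+=0.635
R11: Y=0.02331+0.000j on G[5,4]
R12: Y=0.0001610+0.000j on G[1,2]
V1: row V5−V1=10.6, i_V1 at 5,1
solve → V1=-1.827+3.113j, V2=6.482+3.119j, V3=6.983+4.098j, V4=7.159+4.156j, V5=8.773+3.113j
aux → i_V1=-2.456+0.1694j

5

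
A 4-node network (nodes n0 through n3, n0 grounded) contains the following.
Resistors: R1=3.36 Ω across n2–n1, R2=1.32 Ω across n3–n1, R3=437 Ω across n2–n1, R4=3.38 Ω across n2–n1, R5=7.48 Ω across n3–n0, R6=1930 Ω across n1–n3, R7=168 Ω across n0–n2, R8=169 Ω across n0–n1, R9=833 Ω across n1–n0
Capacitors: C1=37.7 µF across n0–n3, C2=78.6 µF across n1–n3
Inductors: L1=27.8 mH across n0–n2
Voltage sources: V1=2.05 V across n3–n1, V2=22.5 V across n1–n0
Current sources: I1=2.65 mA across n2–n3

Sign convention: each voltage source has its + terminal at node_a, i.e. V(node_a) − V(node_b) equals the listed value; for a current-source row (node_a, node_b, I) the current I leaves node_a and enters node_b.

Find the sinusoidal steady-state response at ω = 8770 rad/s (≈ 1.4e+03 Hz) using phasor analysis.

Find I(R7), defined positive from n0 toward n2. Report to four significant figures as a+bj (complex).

-0.1326-0.0009037j A

Apply KCL at each of the 3 non-ground nodes and solve the resulting linear system.
Node n1: branches {R1, R2, C2, R3, R4, R6, R8, R9, V1, V2} → V_1 = 22.50+0.000j
Node n2: branches {R1, L1, R3, R4, R7, I1} → V_2 = 22.27+0.1518j
Node n3: branches {C1, R2, C2, R5, R6, V1, I1} → V_3 = 24.55+0.000j
Source currents: i(V1)=-4.834-9.530j, i(V2)=-3.575-8.026j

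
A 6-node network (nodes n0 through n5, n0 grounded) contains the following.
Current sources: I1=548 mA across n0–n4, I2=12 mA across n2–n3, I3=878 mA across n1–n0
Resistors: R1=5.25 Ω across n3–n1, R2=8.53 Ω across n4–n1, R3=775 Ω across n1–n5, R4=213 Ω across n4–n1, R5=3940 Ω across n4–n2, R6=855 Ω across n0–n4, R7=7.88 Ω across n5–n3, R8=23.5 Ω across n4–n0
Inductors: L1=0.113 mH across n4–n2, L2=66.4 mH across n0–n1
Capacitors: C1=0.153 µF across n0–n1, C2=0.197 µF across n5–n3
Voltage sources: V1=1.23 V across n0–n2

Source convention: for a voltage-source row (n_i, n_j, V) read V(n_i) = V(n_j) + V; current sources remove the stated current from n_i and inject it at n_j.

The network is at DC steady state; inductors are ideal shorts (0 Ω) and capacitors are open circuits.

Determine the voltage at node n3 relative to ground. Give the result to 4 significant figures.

Apply KCL at each of the 5 non-ground nodes and solve the resulting linear system.
Node n1: branches {R1, R2, C1, R3, R4, L2, I3} → V_1 = 0.000
Node n2: branches {I2, L1, R5, V1} → V_2 = -1.230
Node n3: branches {I2, R1, R7, C2} → V_3 = 0.06258
Node n4: branches {I1, R2, L1, R4, R5, R6, R8} → V_4 = -1.230
Node n5: branches {R3, R7, C2} → V_5 = 0.06195
Source currents: i(L1)=0.7518, i(L2)=1.016, i(V1)=-0.7398

0.06258 V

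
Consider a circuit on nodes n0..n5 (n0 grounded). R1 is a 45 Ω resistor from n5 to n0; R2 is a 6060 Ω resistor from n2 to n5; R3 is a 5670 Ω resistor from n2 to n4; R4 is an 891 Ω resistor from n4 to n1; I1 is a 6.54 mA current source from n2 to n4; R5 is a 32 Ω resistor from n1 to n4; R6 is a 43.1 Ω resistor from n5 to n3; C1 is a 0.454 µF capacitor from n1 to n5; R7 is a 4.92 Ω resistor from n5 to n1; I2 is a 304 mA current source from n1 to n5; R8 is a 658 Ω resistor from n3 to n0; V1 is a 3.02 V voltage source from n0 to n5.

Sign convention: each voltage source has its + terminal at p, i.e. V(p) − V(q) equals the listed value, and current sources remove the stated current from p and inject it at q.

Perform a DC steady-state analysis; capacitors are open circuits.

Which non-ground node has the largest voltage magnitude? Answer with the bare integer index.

2

MNA unknowns: 5 node voltages V₁..V_5 plus 1 source current (V1)
R1: Y=0.02222 on G[5,0]
R2: Y=0.0001650 on G[2,5]
R3: Y=0.0001764 on G[2,4]
R4: Y=0.001122 on G[4,1]
I1: z[2]−=0.00654, z[4]+=0.00654
R5: Y=0.03125 on G[1,4]
R6: Y=0.02320 on G[5,3]
C1: Y=0.000 on G[1,5]
R7: Y=0.2033 on G[5,1]
I2: z[1]−=0.304, z[5]+=0.304
R8: Y=0.001520 on G[3,0]
V1: row V0−V5=3.02, i_V1 at 0,5
solve → V1=-4.500, V2=-22.89, V3=-2.834, V4=-4.398, V5=-3.020
aux → i_V1=-0.07142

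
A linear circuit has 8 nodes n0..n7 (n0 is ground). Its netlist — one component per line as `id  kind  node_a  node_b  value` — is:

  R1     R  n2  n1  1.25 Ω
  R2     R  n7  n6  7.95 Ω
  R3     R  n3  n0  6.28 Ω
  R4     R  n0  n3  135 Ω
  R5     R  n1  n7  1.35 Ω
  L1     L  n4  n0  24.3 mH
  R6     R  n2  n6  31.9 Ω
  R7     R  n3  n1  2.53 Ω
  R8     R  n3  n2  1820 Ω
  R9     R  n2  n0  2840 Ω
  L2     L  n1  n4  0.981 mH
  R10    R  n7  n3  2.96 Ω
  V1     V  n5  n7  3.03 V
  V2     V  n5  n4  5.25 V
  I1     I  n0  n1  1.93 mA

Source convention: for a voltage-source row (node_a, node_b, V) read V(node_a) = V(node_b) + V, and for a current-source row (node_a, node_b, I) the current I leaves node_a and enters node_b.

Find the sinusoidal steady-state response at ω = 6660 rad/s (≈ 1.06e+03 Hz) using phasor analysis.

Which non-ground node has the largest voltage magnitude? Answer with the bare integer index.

MNA unknowns: 7 node voltages V₁..V_7 plus 2 source currents (V1, V2)
R1: Y=0.8000+0.000j on G[2,1]
R2: Y=0.1258+0.000j on G[7,6]
R3: Y=0.1592+0.000j on G[3,0]
R4: Y=0.007407+0.000j on G[0,3]
R5: Y=0.7407+0.000j on G[1,7]
L1: Y=0.000-0.006179j on G[4,0]
R6: Y=0.03135+0.000j on G[2,6]
R7: Y=0.3953+0.000j on G[3,1]
R8: Y=0.0005495+0.000j on G[3,2]
R9: Y=0.0003521+0.000j on G[2,0]
L2: Y=0.000-0.1531j on G[1,4]
R10: Y=0.3378+0.000j on G[7,3]
V1: row V5−V7=3.03, i_V1 at 5,7
V2: row V5−V4=5.25, i_V2 at 5,4
I1: z[0]−=0.00193, z[1]+=0.00193
solve → V1=0.0008506+0.06589j, V2=0.002619+0.05492j, V3=0.02237-0.08026j, V4=-2.161-0.2911j, V5=3.089-0.2911j, V6=0.04744-0.2220j, V7=0.05861-0.2911j
aux → i_V1=0.05643-0.3443j, i_V2=-0.05643+0.3443j

5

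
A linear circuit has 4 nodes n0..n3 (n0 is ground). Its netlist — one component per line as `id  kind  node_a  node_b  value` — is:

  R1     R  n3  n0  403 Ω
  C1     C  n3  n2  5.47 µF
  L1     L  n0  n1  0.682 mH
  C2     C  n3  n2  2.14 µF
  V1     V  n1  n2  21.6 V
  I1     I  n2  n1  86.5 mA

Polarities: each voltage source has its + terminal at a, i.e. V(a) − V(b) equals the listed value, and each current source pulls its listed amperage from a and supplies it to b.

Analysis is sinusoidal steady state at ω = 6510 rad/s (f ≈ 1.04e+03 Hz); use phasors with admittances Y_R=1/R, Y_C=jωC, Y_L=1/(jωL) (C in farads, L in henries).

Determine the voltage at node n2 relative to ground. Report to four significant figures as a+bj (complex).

-21.61+0.2376j V

Element admittances at ω=6510 rad/s:
  Y(R1) = 0.002481+0.000j S between n3,n0
  Y(C1) = 0.000+0.03561j S between n3,n2
  Y(L1) = 0.000-0.2252j S between n0,n1
  Y(C2) = 0.000+0.01393j S between n3,n2
  V1: constraint V(n1)−V(n2) = 21.6
  I1: injects 0.0865 A into n1 (from n2)
Assemble and solve the 4×4 MNA system:
  V(n1)=-0.009283+0.2376j  V(n2)=-21.61+0.2376j  V(n3)=-21.57-0.8426j
  i(V1)=0.03298-0.002091j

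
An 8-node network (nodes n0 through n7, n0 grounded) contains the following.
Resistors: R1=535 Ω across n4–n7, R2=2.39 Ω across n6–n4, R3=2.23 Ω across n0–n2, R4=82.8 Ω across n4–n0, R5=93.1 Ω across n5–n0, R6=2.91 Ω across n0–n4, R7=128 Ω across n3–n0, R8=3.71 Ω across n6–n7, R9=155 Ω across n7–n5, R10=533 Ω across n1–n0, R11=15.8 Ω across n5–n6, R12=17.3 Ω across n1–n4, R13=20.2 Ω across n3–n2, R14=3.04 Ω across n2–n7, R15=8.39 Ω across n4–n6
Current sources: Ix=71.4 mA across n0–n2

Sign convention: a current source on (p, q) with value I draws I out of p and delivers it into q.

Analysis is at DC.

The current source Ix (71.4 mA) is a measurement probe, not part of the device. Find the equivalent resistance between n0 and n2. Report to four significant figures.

Element admittances at DC:
  Y(R1) = 0.001869 S between n4,n7
  Y(R2) = 0.4184 S between n6,n4
  Y(R3) = 0.4484 S between n0,n2
  Y(R4) = 0.01208 S between n4,n0
  Y(R5) = 0.01074 S between n5,n0
  Y(R6) = 0.3436 S between n0,n4
  Y(R7) = 0.007812 S between n3,n0
  Y(R8) = 0.2695 S between n6,n7
  Y(R9) = 0.006452 S between n7,n5
  Y(R10) = 0.001876 S between n1,n0
  Y(R11) = 0.06329 S between n5,n6
  Y(R12) = 0.05780 S between n1,n4
  Y(R13) = 0.04950 S between n3,n2
  Y(R14) = 0.3289 S between n2,n7
  Y(R15) = 0.1192 S between n4,n6
  Ix: injects 0.0714 A into n2 (from n0)
Assemble and solve the 7×7 MNA system:
  V(n1)=0.03065  V(n2)=0.1309  V(n3)=0.1130  V(n4)=0.03165  V(n5)=0.04887  V(n6)=0.05247  V(n7)=0.09486

R_eq = 1.833 Ω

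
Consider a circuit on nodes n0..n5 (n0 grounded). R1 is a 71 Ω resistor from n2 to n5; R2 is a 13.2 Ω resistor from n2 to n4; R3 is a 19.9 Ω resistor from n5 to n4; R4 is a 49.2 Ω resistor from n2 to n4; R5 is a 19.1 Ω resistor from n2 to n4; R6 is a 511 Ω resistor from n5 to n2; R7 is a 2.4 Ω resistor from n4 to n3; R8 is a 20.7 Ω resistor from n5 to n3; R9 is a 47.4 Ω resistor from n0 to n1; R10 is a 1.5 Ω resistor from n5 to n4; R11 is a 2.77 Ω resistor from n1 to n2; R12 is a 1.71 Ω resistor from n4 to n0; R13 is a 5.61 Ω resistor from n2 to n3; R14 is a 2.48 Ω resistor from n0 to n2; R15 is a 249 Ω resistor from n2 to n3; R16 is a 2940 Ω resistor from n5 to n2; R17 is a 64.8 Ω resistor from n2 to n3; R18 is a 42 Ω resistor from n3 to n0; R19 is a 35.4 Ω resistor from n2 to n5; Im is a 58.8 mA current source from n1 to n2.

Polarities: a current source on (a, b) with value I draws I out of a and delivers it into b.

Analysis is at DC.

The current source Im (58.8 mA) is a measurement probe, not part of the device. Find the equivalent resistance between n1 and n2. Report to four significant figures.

Element admittances at DC:
  Y(R1) = 0.01408 S between n2,n5
  Y(R2) = 0.07576 S between n2,n4
  Y(R3) = 0.05025 S between n5,n4
  Y(R4) = 0.02033 S between n2,n4
  Y(R5) = 0.05236 S between n2,n4
  Y(R6) = 0.001957 S between n5,n2
  Y(R7) = 0.4167 S between n4,n3
  Y(R8) = 0.04831 S between n5,n3
  Y(R9) = 0.02110 S between n0,n1
  Y(R10) = 0.6667 S between n5,n4
  Y(R11) = 0.3610 S between n1,n2
  Y(R12) = 0.5848 S between n4,n0
  Y(R13) = 0.1783 S between n2,n3
  Y(R14) = 0.4032 S between n0,n2
  Y(R15) = 0.004016 S between n2,n3
  Y(R16) = 0.0003401 S between n5,n2
  Y(R17) = 0.01543 S between n2,n3
  Y(R18) = 0.02381 S between n3,n0
  Y(R19) = 0.02825 S between n2,n5
  Im: injects 0.0588 A into n2 (from n1)
Assemble and solve the 5×5 MNA system:
  V(n1)=-0.1491  V(n2)=0.005072  V(n3)=0.002678  V(n4)=0.001772  V(n5)=0.002008

R_eq = 2.622 Ω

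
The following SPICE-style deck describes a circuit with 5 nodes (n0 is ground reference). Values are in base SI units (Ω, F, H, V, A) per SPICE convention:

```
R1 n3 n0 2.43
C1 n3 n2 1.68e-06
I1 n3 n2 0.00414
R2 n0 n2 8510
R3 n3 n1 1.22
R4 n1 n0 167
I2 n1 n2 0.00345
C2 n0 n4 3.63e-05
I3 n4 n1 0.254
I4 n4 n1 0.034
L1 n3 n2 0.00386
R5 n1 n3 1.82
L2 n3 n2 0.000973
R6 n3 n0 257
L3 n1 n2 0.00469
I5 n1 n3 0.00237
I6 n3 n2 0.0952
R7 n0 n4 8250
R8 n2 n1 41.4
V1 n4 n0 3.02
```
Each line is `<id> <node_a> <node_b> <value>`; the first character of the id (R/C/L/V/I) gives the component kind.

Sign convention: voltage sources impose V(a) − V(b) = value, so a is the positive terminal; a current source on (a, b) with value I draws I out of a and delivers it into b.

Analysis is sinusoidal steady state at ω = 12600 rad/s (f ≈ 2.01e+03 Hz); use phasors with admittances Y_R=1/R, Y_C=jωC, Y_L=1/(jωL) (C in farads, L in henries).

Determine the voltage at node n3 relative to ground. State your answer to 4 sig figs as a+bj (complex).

Element admittances at ω=12600 rad/s:
  Y(R1) = 0.4115+0.000j S between n3,n0
  Y(C1) = 0.000+0.02117j S between n3,n2
  I1: injects 0.00414 A into n2 (from n3)
  Y(R2) = 0.0001175+0.000j S between n0,n2
  Y(R3) = 0.8197+0.000j S between n3,n1
  Y(R4) = 0.005988+0.000j S between n1,n0
  I2: injects 0.00345 A into n2 (from n1)
  Y(C2) = 0.000+0.4574j S between n0,n4
  I3: injects 0.254 A into n1 (from n4)
  I4: injects 0.034 A into n1 (from n4)
  Y(L1) = 0.000-0.02056j S between n3,n2
  Y(R5) = 0.5495+0.000j S between n1,n3
  Y(L2) = 0.000-0.08157j S between n3,n2
  Y(R6) = 0.003891+0.000j S between n3,n0
  Y(L3) = 0.000-0.01692j S between n1,n2
  I5: injects 0.00237 A into n3 (from n1)
  I6: injects 0.0952 A into n2 (from n3)
  Y(R7) = 0.0001212+0.000j S between n0,n4
  Y(R8) = 0.02415+0.000j S between n2,n1
  V1: constraint V(n4)−V(n0) = 3.02
Assemble and solve the 5×5 MNA system:
  V(n1)=0.8961+0.01643j  V(n2)=0.9696+1.033j  V(n3)=0.6801-0.0005291j  V(n4)=3.020+0.000j
  i(V1)=-0.2884-1.381j

0.6801-0.0005291j V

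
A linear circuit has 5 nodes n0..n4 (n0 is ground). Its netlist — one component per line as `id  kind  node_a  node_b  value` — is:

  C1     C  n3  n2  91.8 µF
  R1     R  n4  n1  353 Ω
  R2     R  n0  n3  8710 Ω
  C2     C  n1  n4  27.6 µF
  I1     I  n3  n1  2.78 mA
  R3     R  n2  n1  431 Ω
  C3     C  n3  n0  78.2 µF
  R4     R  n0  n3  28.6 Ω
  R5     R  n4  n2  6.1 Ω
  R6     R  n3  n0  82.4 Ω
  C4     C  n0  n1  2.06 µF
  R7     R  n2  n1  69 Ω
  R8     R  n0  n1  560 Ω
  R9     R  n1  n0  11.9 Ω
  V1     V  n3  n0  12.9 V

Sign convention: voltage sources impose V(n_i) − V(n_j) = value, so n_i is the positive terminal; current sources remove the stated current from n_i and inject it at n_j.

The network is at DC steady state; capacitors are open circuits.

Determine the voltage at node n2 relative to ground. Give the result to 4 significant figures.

Element admittances at DC:
  Y(C1) = 0.000 S between n3,n2
  Y(R1) = 0.002833 S between n4,n1
  Y(R2) = 0.0001148 S between n0,n3
  Y(C2) = 0.000 S between n1,n4
  I1: injects 0.00278 A into n1 (from n3)
  Y(R3) = 0.002320 S between n2,n1
  Y(C3) = 0.000 S between n3,n0
  Y(R4) = 0.03497 S between n0,n3
  Y(R5) = 0.1639 S between n4,n2
  Y(R6) = 0.01214 S between n3,n0
  Y(C4) = 0.000 S between n0,n1
  Y(R7) = 0.01449 S between n2,n1
  Y(R8) = 0.001786 S between n0,n1
  Y(R9) = 0.08403 S between n1,n0
  V1: constraint V(n3)−V(n0) = 12.9
Assemble and solve the 5×5 MNA system:
  V(n1)=0.03239  V(n2)=0.03239  V(n3)=12.90  V(n4)=0.03239
  i(V1)=-0.6119

0.03239 V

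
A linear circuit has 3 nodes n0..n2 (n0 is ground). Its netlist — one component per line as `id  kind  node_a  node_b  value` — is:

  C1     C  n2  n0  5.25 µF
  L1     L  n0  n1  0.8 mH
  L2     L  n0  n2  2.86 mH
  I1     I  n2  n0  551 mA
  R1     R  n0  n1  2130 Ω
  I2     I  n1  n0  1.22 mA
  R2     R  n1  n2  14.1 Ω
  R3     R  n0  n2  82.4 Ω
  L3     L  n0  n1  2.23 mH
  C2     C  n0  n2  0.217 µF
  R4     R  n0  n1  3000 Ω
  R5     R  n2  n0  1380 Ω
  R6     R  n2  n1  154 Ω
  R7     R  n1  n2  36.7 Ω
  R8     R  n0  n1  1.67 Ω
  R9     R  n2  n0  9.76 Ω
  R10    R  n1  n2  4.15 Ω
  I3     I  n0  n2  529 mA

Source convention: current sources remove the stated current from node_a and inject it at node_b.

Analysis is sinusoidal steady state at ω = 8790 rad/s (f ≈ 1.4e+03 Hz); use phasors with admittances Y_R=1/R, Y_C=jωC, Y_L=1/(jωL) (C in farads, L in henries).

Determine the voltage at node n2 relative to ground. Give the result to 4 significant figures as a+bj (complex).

Element admittances at ω=8790 rad/s:
  Y(C1) = 0.000+0.04615j S between n2,n0
  Y(L1) = 0.000-0.1422j S between n0,n1
  Y(L2) = 0.000-0.03978j S between n0,n2
  I1: injects 0.551 A into n0 (from n2)
  Y(R1) = 0.0004695+0.000j S between n0,n1
  I2: injects 0.00122 A into n0 (from n1)
  Y(R2) = 0.07092+0.000j S between n1,n2
  Y(R3) = 0.01214+0.000j S between n0,n2
  Y(L3) = 0.000-0.05102j S between n0,n1
  Y(C2) = 0.000+0.001907j S between n0,n2
  Y(R4) = 0.0003333+0.000j S between n0,n1
  Y(R5) = 0.0007246+0.000j S between n2,n0
  Y(R6) = 0.006494+0.000j S between n2,n1
  Y(R7) = 0.02725+0.000j S between n1,n2
  Y(R8) = 0.5988+0.000j S between n0,n1
  Y(R9) = 0.1025+0.000j S between n2,n0
  Y(R10) = 0.2410+0.000j S between n1,n2
  I3: injects 0.529 A into n2 (from n0)
Assemble and solve the 2×2 MNA system:
  V(n1)=-0.02411-0.006194j  V(n2)=-0.06587-0.003462j

-0.06587-0.003462j V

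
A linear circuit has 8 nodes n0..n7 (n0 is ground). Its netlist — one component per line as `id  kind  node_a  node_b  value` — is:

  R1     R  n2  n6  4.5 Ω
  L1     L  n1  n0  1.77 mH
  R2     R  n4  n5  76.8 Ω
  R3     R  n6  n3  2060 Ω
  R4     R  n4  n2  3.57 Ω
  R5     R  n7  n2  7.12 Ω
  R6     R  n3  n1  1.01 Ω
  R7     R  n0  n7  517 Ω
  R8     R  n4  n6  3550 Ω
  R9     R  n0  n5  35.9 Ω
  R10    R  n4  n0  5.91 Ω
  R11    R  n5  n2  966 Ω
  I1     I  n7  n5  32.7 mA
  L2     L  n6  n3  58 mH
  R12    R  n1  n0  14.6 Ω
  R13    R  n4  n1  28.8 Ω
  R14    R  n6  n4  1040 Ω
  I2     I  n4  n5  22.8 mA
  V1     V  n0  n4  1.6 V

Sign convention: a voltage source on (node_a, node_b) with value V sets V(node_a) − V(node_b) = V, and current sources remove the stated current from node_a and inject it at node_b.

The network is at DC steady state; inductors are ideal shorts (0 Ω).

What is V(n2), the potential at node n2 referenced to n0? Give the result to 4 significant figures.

-1.033 V

Apply KCL at each of the 7 non-ground nodes and solve the resulting linear system.
Node n1: branches {L1, R6, R12, R13} → V_1 = 0.000
Node n2: branches {R1, R4, R5, R11} → V_2 = -1.033
Node n3: branches {R3, R6, L2} → V_3 = -0.1908
Node n4: branches {R2, R4, R8, R10, R13, R14, I2, V1} → V_4 = -1.600
Node n5: branches {R2, R9, R11, I1, I2} → V_5 = 0.8016
Node n6: branches {R1, R3, R8, L2, R14} → V_6 = -0.1908
Node n7: branches {R5, R7, I1} → V_7 = -1.249
Source currents: i(L1)=-0.2445, i(L2)=-0.1889, i(V1)=-0.4953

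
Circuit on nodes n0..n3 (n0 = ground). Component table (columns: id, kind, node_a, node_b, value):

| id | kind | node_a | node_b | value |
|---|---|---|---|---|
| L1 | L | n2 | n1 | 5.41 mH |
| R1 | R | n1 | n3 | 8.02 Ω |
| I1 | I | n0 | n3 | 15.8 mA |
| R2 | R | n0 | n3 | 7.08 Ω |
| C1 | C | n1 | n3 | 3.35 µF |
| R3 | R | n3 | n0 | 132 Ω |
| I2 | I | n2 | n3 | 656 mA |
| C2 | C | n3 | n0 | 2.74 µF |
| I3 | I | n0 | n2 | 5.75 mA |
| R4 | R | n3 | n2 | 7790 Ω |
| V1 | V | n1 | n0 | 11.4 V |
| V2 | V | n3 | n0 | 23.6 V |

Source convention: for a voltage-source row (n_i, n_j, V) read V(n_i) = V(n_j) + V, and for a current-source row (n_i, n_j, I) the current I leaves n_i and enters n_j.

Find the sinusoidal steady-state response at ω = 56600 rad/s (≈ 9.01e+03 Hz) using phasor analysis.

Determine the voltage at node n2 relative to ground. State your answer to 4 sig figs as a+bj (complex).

3.604-198.3j V

MNA unknowns: 3 node voltages V₁..V_3 plus 2 source currents (V1, V2)
L1: Y=0.000-0.003266j on G[2,1]
R1: Y=0.1247+0.000j on G[1,3]
I1: z[0]−=0.0158, z[3]+=0.0158
R2: Y=0.1412+0.000j on G[0,3]
C1: Y=0.000+0.1896j on G[1,3]
R3: Y=0.007576+0.000j on G[3,0]
I2: z[2]−=0.656, z[3]+=0.656
C2: Y=0.000+0.1551j on G[3,0]
I3: z[0]−=0.00575, z[2]+=0.00575
R4: Y=0.0001284+0.000j on G[3,2]
V1: row V1−V0=11.4, i_V1 at 1,0
V2: row V3−V0=23.6, i_V2 at 3,0
solve → V1=11.40+0.000j, V2=3.604-198.3j, V3=23.60+0.000j
aux → i_V1=0.8735+2.339j, i_V2=-4.364-5.999j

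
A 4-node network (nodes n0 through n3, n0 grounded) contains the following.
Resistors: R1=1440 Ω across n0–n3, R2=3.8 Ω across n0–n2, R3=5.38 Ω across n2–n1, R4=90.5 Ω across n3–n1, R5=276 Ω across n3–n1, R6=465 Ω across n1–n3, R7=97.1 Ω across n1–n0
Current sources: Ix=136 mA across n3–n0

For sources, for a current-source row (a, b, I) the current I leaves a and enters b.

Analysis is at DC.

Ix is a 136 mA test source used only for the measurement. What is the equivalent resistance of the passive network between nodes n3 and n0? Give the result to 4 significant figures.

R_eq = 64.78 Ω

Apply KCL at each of the 3 non-ground nodes and solve the resulting linear system.
Node n1: branches {R3, R4, R5, R6, R7} → V_1 = -1.089
Node n2: branches {R2, R3} → V_2 = -0.4509
Node n3: branches {R1, R4, R5, R6, Ix} → V_3 = -8.810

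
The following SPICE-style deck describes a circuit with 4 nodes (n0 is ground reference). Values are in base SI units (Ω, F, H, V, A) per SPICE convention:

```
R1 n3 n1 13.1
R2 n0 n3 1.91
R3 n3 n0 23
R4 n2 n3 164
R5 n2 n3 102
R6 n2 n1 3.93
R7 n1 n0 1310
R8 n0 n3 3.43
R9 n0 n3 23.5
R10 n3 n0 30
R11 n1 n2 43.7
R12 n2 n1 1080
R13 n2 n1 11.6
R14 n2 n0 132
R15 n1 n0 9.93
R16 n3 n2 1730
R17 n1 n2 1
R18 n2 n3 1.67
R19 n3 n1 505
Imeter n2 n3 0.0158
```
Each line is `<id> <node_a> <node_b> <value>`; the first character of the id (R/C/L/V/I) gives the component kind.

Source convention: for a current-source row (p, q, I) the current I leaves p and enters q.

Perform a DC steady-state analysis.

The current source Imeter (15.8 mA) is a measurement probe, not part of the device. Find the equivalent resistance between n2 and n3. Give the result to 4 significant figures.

Element admittances at DC:
  Y(R1) = 0.07634 S between n3,n1
  Y(R2) = 0.5236 S between n0,n3
  Y(R3) = 0.04348 S between n3,n0
  Y(R4) = 0.006098 S between n2,n3
  Y(R5) = 0.009804 S between n2,n3
  Y(R6) = 0.2545 S between n2,n1
  Y(R7) = 0.0007634 S between n1,n0
  Y(R8) = 0.2915 S between n0,n3
  Y(R9) = 0.04255 S between n0,n3
  Y(R10) = 0.03333 S between n3,n0
  Y(R11) = 0.02288 S between n1,n2
  Y(R12) = 0.0009259 S between n2,n1
  Y(R13) = 0.08621 S between n2,n1
  Y(R14) = 0.007576 S between n2,n0
  Y(R15) = 0.1007 S between n1,n0
  Y(R16) = 0.0005780 S between n3,n2
  Y(R17) = 1.000 S between n1,n2
  Y(R18) = 0.5988 S between n2,n3
  Y(R19) = 0.001980 S between n3,n1
  Imeter: injects 0.0158 A into n3 (from n2)
Assemble and solve the 3×3 MNA system:
  V(n1)=-0.01628  V(n2)=-0.01853  V(n3)=0.001918

R_eq = 1.294 Ω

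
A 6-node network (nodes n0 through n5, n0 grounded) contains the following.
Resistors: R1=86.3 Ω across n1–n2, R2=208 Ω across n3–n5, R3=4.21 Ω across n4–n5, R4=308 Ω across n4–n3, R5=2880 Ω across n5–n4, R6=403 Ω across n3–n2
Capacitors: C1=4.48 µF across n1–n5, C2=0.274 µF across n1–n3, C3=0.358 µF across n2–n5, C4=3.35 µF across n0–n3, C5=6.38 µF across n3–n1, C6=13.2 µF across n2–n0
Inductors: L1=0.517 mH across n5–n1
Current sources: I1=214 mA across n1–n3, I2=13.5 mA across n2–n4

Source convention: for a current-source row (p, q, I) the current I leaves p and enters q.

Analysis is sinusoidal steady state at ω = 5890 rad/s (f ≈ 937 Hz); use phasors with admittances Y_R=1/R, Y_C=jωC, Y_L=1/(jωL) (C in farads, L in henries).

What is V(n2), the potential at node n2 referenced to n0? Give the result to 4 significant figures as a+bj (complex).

0.1191+0.5187j V

Apply KCL at each of the 5 non-ground nodes and solve the resulting linear system.
Node n1: branches {R1, C1, L1, C2, C5, I1} → V_1 = -1.751+2.188j
Node n2: branches {R1, C3, C6, R6, I2} → V_2 = 0.1191+0.5187j
Node n3: branches {R2, C2, R4, C4, C5, I1, R6} → V_3 = -0.4692-2.044j
Node n4: branches {R3, R4, R5, I2} → V_4 = -1.577+2.218j
Node n5: branches {R2, C1, L1, R3, C3, R5} → V_5 = -1.648+2.276j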